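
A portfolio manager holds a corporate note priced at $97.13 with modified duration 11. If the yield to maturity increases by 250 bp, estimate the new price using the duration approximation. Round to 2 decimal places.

$70.42

Duration approximation: ΔP/P ≈ -D_mod · Δy = -11 × (+0.025) = -0.275000.
New price ≈ 97.13 × (1 - 0.275000) = 70.41925.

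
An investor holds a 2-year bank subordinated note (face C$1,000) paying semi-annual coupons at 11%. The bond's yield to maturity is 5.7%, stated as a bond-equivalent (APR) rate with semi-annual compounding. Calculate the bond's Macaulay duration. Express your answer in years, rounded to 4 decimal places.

1.8567 years

Periodic yield y = 0.0285. Discount each cash flow and weight by its period:
  t   CF        PV=CF/(1+0.0285)^t    t·PV
  1        55.00        53.4759        53.4759
  2        55.00        51.9941       103.9882
  3        55.00        50.5533       151.6600
  4     1,055.00       942.8341     3,771.3363
  Σ                  1,098.8575     4,080.4605
Price P = Σ PV = 1,098.8575.
Macaulay duration = Σ(t·PV) / P = 4,080.4605 / 1,098.8575 = 3.71337 half-year periods.
In years: 3.71337 / 2 = 1.85668 years.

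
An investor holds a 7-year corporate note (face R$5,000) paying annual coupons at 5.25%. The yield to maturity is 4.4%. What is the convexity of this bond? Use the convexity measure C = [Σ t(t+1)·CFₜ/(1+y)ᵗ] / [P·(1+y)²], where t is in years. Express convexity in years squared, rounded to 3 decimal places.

With y = 0.044:
  t   CF        PV=CF/(1+0.044)^t    t·PV        t(t+1)·PV
  1       262.50       251.4368       251.4368         502.8736
  2       262.50       240.8398       481.6797       1,445.0390
  3       262.50       230.6895       692.0685       2,768.2739
  4       262.50       220.9669       883.8678       4,419.3389
  5       262.50       211.6542     1,058.2708       6,349.6249
  6       262.50       202.7339     1,216.4032       8,514.8226
  7     5,262.50     3,893.0378    27,251.2644     218,010.1156
  Σ                  5,251.3589    31,834.9912     242,010.0885
P = 5,251.3589.
Convexity = Σ t(t+1)·PV / [P·(1+y)²] = 242,010.0885 / (5,251.3589 × 1.089936) = 42.28251.

42.283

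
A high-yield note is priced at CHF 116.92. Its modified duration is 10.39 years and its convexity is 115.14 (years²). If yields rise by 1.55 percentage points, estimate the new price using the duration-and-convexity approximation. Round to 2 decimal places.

CHF 99.71

Duration effect: -D_mod·Δy = -10.39 × (+0.0155) = -0.161045
Convexity effect: ½·C·(Δy)² = 0.5 × 115.14 × (0.0155)² = +0.0138311925
ΔP/P ≈ -0.161045 + 0.0138311925 = -0.1472138075
New price ≈ 116.92 × (1 - 0.1472138075) = 99.7077616271.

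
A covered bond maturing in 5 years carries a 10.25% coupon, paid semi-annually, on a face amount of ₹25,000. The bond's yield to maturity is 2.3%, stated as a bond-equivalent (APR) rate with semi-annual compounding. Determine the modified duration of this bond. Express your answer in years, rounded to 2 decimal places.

Periodic yield y = 0.0115. First find Macaulay duration:
  t   CF        PV=CF/(1+0.0115)^t    t·PV
  1     1,281.25     1,266.6831     1,266.6831
  2     1,281.25     1,252.2819     2,504.5638
  3     1,281.25     1,238.0444     3,714.1332
  4     1,281.25     1,223.9688     4,895.8750
  5     1,281.25     1,210.0531     6,050.2657
  6     1,281.25     1,196.2957     7,177.7744
  7     1,281.25     1,182.6947     8,278.8632
  8     1,281.25     1,169.2484     9,353.9871
  9     1,281.25     1,155.9549    10,403.5942
  10   26,281.25    23,441.5944   234,415.9435
  Σ                 34,336.8195   288,061.6834
P = 34,336.8195; Macaulay duration = 288,061.6834 / 34,336.8195 = 8.38929 half-year periods = 4.19465 years.
Modified duration = D_Mac / (1 + y) = 4.19465 / 1.0115 = 4.14696 years.

4.15 years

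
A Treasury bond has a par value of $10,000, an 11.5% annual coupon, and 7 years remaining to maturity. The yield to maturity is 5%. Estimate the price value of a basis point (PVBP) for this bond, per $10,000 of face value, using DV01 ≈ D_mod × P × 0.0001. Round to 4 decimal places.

$7.1494

Periodic yield y = 0.05.
  t   CF        PV=CF/(1+0.05)^t    t·PV
  1     1,150.00     1,095.2381     1,095.2381
  2     1,150.00     1,043.0839     2,086.1678
  3     1,150.00       993.4132     2,980.2397
  4     1,150.00       946.1078     3,784.4314
  5     1,150.00       901.0551     4,505.2755
  6     1,150.00       858.1477     5,148.8862
  7    11,150.00     7,924.0968    55,468.6778
  Σ                 13,761.1427    75,068.9165
P = 13,761.1427; D_Mac = 5.45514 yrs; D_mod = 5.19537 yrs.
DV01 ≈ 5.19537 × 13,761.1427 × 0.0001 = 7.149421.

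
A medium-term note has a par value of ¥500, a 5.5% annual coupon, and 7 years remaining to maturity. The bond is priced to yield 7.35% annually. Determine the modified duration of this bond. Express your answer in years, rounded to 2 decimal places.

5.53 years

Periodic yield y = 0.0735. First find Macaulay duration:
  t   CF        PV=CF/(1+0.0735)^t    t·PV
  1        27.50        25.6171        25.6171
  2        27.50        23.8632        47.7264
  3        27.50        22.2293        66.6880
  4        27.50        20.7073        82.8294
  5        27.50        19.2896        96.4478
  6        27.50        17.9689       107.8131
  7       527.50       321.0762     2,247.5334
  Σ                    450.7516     2,674.6553
P = 450.7516; Macaulay duration = 2,674.6553 / 450.7516 = 5.93377 years.
Modified duration = D_Mac / (1 + y) = 5.93377 / 1.0735 = 5.52750 years.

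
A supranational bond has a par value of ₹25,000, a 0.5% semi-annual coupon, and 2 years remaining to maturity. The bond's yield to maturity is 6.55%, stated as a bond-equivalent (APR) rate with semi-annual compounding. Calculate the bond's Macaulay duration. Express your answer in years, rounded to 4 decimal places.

1.9920 years

Periodic yield y = 0.03275. Discount each cash flow and weight by its period:
  t   CF        PV=CF/(1+0.03275)^t    t·PV
  1        62.50        60.5180        60.5180
  2        62.50        58.5989       117.1978
  3        62.50        56.7407       170.2220
  4    25,062.50    22,031.4751    88,125.9003
  Σ                 22,207.3327    88,473.8381
Price P = Σ PV = 22,207.3327.
Macaulay duration = Σ(t·PV) / P = 88,473.8381 / 22,207.3327 = 3.98399 half-year periods.
In years: 3.98399 / 2 = 1.99200 years.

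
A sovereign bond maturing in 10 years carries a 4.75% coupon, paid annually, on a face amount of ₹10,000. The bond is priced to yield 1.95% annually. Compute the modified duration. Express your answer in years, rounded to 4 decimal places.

Periodic yield y = 0.0195. First find Macaulay duration:
  t   CF        PV=CF/(1+0.0195)^t    t·PV
  1       475.00       465.9147       465.9147
  2       475.00       457.0031       914.0062
  3       475.00       448.2620     1,344.7860
  4       475.00       439.6881     1,758.7523
  5       475.00       431.2782     2,156.3908
  6       475.00       423.0291     2,538.1745
  7       475.00       414.9378     2,904.5646
  8       475.00       407.0013     3,256.0102
  9       475.00       399.2166     3,592.9490
  10   10,475.00     8,635.3855    86,353.8551
  Σ                 12,521.7162   105,285.4033
P = 12,521.7162; Macaulay duration = 105,285.4033 / 12,521.7162 = 8.40822 years.
Modified duration = D_Mac / (1 + y) = 8.40822 / 1.0195 = 8.24740 years.

8.2474 years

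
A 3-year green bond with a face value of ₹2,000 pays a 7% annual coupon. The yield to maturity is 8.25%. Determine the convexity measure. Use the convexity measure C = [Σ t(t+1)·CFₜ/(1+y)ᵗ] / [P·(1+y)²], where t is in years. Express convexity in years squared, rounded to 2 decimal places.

With y = 0.0825:
  t   CF        PV=CF/(1+0.0825)^t    t·PV        t(t+1)·PV
  1       140.00       129.3303       129.3303         258.6605
  2       140.00       119.4737       238.9474         716.8421
  3     2,140.00     1,687.0582     5,061.1745      20,244.6981
  Σ                  1,935.8621     5,429.4521      21,220.2006
P = 1,935.8621.
Convexity = Σ t(t+1)·PV / [P·(1+y)²] = 21,220.2006 / (1,935.8621 × 1.171806) = 9.35447.

9.35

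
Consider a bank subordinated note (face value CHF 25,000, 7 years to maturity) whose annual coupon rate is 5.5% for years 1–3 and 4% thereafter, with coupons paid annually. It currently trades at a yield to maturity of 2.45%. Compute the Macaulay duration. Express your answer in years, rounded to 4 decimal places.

Periodic yield y = 0.0245. Discount each cash flow and weight by its year:
  t   CF        PV=CF/(1+0.0245)^t    t·PV
  1     1,375.00     1,342.1181     1,342.1181
  2     1,375.00     1,310.0226     2,620.0451
  3     1,375.00     1,278.6945     3,836.0836
  4     1,000.00       907.7205     3,630.8820
  5     1,000.00       886.0132     4,430.0659
  6     1,000.00       864.8250     5,188.9499
  7    26,000.00    21,947.7300   153,634.1100
  Σ                 28,537.1239   174,682.2546
Price P = Σ PV = 28,537.1239.
Macaulay duration = Σ(t·PV) / P = 174,682.2546 / 28,537.1239 = 6.12123 years.

6.1212 years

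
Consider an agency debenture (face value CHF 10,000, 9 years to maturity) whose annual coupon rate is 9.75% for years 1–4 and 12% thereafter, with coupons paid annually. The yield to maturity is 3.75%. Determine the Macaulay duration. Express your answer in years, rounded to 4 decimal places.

6.8592 years

Periodic yield y = 0.0375. Discount each cash flow and weight by its year:
  t   CF        PV=CF/(1+0.0375)^t    t·PV
  1       975.00       939.7590       939.7590
  2       975.00       905.7918     1,811.5837
  3       975.00       873.0524     2,619.1571
  4       975.00       841.4963     3,365.9851
  5     1,200.00       998.2532     4,991.2661
  6     1,200.00       962.1718     5,773.0307
  7     1,200.00       927.3945     6,491.7614
  8     1,200.00       893.8742     7,150.9936
  9    11,200.00     8,041.2780    72,371.5016
  Σ                 15,383.0712   105,515.0383
Price P = Σ PV = 15,383.0712.
Macaulay duration = Σ(t·PV) / P = 105,515.0383 / 15,383.0712 = 6.85917 years.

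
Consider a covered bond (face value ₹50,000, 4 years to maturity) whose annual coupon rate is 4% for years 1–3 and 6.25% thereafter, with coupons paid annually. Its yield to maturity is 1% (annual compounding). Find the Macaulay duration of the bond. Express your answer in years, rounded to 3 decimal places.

Periodic yield y = 0.01. Discount each cash flow and weight by its year:
  t   CF        PV=CF/(1+0.01)^t    t·PV
  1     2,000.00     1,980.1980     1,980.1980
  2     2,000.00     1,960.5921     3,921.1842
  3     2,000.00     1,941.1803     5,823.5409
  4    53,125.00    51,052.0808   204,208.3232
  Σ                 56,934.0512   215,933.2463
Price P = Σ PV = 56,934.0512.
Macaulay duration = Σ(t·PV) / P = 215,933.2463 / 56,934.0512 = 3.79269 years.

3.793 years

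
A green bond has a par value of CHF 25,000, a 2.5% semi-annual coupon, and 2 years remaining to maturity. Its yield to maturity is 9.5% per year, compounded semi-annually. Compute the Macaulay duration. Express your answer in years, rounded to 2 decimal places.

1.96 years

Periodic yield y = 0.0475. Discount each cash flow and weight by its period:
  t   CF        PV=CF/(1+0.0475)^t    t·PV
  1       312.50       298.3294       298.3294
  2       312.50       284.8013       569.6026
  3       312.50       271.8867       815.6600
  4    25,312.50    21,024.1726    84,096.6905
  Σ                 21,879.1900    85,780.2825
Price P = Σ PV = 21,879.1900.
Macaulay duration = Σ(t·PV) / P = 85,780.2825 / 21,879.1900 = 3.92063 half-year periods.
In years: 3.92063 / 2 = 1.96032 years.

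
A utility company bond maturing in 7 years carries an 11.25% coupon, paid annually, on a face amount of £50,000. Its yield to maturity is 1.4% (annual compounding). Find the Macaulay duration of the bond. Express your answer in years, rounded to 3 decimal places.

5.622 years

Periodic yield y = 0.014. Discount each cash flow and weight by its year:
  t   CF        PV=CF/(1+0.014)^t    t·PV
  1     5,625.00     5,547.3373     5,547.3373
  2     5,625.00     5,470.7468    10,941.4936
  3     5,625.00     5,395.2138    16,185.6415
  4     5,625.00     5,320.7237    21,282.8948
  5     5,625.00     5,247.2620    26,236.3101
  6     5,625.00     5,174.8146    31,048.8877
  7    55,625.00    50,466.6340   353,266.4377
  Σ                 82,622.7322   464,509.0028
Price P = Σ PV = 82,622.7322.
Macaulay duration = Σ(t·PV) / P = 464,509.0028 / 82,622.7322 = 5.62205 years.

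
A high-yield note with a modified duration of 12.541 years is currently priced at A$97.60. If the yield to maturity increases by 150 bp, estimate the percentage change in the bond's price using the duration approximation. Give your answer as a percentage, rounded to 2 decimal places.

-18.81%

Duration approximation: ΔP/P ≈ -D_mod · Δy = -12.541 × (+0.015) = -0.188115.
As a percentage: -18.8115%.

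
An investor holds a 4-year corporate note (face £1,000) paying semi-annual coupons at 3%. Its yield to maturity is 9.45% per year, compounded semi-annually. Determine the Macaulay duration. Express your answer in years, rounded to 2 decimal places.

Periodic yield y = 0.04725. Discount each cash flow and weight by its period:
  t   CF        PV=CF/(1+0.04725)^t    t·PV
  1        15.00        14.3232        14.3232
  2        15.00        13.6770        27.3540
  3        15.00        13.0599        39.1797
  4        15.00        12.4707        49.8827
  5        15.00        11.9080        59.5401
  6        15.00        11.3707        68.2245
  7        15.00        10.8577        76.0040
  8     1,015.00       701.5572     5,612.4577
  Σ                    789.2245     5,946.9659
Price P = Σ PV = 789.2245.
Macaulay duration = Σ(t·PV) / P = 5,946.9659 / 789.2245 = 7.53520 half-year periods.
In years: 7.53520 / 2 = 3.76760 years.

3.77 years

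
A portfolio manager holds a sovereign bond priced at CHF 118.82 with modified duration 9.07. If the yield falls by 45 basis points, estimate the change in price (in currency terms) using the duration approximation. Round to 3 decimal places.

Duration approximation: ΔP/P ≈ -D_mod · Δy = -9.07 × (-0.0045) = +0.040815.
ΔP ≈ 118.82 × (+0.040815) = +4.8496383.

+CHF 4.850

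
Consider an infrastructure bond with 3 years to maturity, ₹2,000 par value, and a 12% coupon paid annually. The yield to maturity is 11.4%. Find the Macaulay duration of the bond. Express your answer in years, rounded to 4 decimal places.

Periodic yield y = 0.114. Discount each cash flow and weight by its year:
  t   CF        PV=CF/(1+0.114)^t    t·PV
  1       240.00       215.4399       215.4399
  2       240.00       193.3930       386.7861
  3     2,240.00     1,620.2889     4,860.8666
  Σ                  2,029.1218     5,463.0925
Price P = Σ PV = 2,029.1218.
Macaulay duration = Σ(t·PV) / P = 5,463.0925 / 2,029.1218 = 2.69234 years.

2.6923 years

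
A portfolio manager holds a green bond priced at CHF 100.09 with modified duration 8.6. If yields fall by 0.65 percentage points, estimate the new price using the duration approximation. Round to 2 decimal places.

Duration approximation: ΔP/P ≈ -D_mod · Δy = -8.6 × (-0.0065) = +0.055900.
New price ≈ 100.09 × (1 + 0.055900) = 105.685031.

CHF 105.69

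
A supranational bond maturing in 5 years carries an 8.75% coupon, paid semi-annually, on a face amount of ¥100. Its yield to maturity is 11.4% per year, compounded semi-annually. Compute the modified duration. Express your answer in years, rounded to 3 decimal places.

3.881 years

Periodic yield y = 0.057. First find Macaulay duration:
  t   CF        PV=CF/(1+0.057)^t    t·PV
  1        4.375         4.1391         4.1391
  2        4.375         3.9159         7.8317
  3        4.375         3.7047        11.1141
  4        4.375         3.5049        14.0197
  5        4.375         3.3159        16.5796
  6        4.375         3.1371        18.8226
  7        4.375         2.9679        20.7755
  8        4.375         2.8079        22.4630
  9        4.375         2.6565        23.9081
  10     104.375        59.9579       599.5793
  Σ                     90.1078       739.2327
P = 90.1078; Macaulay duration = 739.2327 / 90.1078 = 8.20387 half-year periods = 4.10194 years.
Modified duration = D_Mac / (1 + y) = 4.10194 / 1.057 = 3.88073 years.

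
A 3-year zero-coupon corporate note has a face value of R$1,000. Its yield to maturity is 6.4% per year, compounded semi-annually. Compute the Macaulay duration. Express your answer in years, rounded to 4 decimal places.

3.0000 years

A zero-coupon bond has a single cash flow at maturity, so its Macaulay duration equals its maturity: 3 years.
(Equivalently: 6 semi-annual periods ÷ 2 = 3 years.)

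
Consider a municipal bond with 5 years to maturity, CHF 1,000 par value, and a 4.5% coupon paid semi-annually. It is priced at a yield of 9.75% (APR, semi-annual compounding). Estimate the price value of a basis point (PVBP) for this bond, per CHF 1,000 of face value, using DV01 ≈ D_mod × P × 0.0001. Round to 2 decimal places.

Periodic yield y = 0.04875.
  t   CF        PV=CF/(1+0.04875)^t    t·PV
  1        22.50        21.4541        21.4541
  2        22.50        20.4568        40.9137
  3        22.50        19.5059        58.5178
  4        22.50        18.5992        74.3969
  5        22.50        17.7347        88.6733
  6        22.50        16.9103       101.4617
  7        22.50        16.1242       112.8695
  8        22.50        15.3747       122.9976
  9        22.50        14.6600       131.9402
  10    1,022.50       635.2484     6,352.4840
  Σ                    796.0684     7,105.7087
P = 796.0684; D_Mac = 8.92600 half-year periods = 4.46300 yrs; D_mod = 4.25554 yrs.
DV01 ≈ 4.25554 × 796.0684 × 0.0001 = 0.338770.

CHF 0.34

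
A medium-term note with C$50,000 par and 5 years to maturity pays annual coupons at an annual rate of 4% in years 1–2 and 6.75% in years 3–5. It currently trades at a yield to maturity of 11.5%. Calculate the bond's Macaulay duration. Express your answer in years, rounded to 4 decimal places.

4.5113 years

Periodic yield y = 0.115. Discount each cash flow and weight by its year:
  t   CF        PV=CF/(1+0.115)^t    t·PV
  1     2,000.00     1,793.7220     1,793.7220
  2     2,000.00     1,608.7193     3,217.4385
  3     3,375.00     2,434.7209     7,304.1626
  4     3,375.00     2,183.6061     8,734.4246
  5    53,375.00    30,971.5935   154,857.9677
  Σ                 38,992.3618   175,907.7153
Price P = Σ PV = 38,992.3618.
Macaulay duration = Σ(t·PV) / P = 175,907.7153 / 38,992.3618 = 4.51134 years.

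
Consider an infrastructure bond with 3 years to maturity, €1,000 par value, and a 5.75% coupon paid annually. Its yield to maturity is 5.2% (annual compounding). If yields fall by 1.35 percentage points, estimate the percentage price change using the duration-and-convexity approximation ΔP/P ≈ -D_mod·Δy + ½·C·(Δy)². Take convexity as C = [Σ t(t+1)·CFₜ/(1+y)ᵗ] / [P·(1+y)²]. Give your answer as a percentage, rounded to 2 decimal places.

With y = 0.052:
  t   CF        PV=CF/(1+0.052)^t    t·PV        t(t+1)·PV
  1        57.50        54.6578        54.6578         109.3156
  2        57.50        51.9561       103.9122         311.7365
  3     1,057.50       908.3080     2,724.9241      10,899.6964
  Σ                  1,014.9219     2,883.4941      11,320.7485
P = 1,014.9219; D_Mac = 2.84110 yrs; D_mod = 2.70066 yrs; C = 10.07885.
Duration effect: -2.70066 × (-0.0135) = +0.036459
Convexity effect: 0.5 × 10.07885 × (-0.0135)² = +0.0009184
ΔP/P ≈ +0.036459 + 0.0009184 = +0.037377 = +3.7377%.

+3.74%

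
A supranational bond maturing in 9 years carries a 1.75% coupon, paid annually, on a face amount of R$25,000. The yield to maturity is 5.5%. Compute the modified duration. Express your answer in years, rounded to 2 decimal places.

Periodic yield y = 0.055. First find Macaulay duration:
  t   CF        PV=CF/(1+0.055)^t    t·PV
  1       437.50       414.6919       414.6919
  2       437.50       393.0729       786.1459
  3       437.50       372.5810     1,117.7429
  4       437.50       353.1573     1,412.6293
  5       437.50       334.7463     1,673.7314
  6       437.50       317.2951     1,903.7703
  7       437.50       300.7536     2,105.2752
  8       437.50       285.0745     2,280.5960
  9    25,437.50    15,710.9443   141,398.4990
  Σ                 18,482.3170   153,093.0820
P = 18,482.3170; Macaulay duration = 153,093.0820 / 18,482.3170 = 8.28322 years.
Modified duration = D_Mac / (1 + y) = 8.28322 / 1.055 = 7.85139 years.

7.85 years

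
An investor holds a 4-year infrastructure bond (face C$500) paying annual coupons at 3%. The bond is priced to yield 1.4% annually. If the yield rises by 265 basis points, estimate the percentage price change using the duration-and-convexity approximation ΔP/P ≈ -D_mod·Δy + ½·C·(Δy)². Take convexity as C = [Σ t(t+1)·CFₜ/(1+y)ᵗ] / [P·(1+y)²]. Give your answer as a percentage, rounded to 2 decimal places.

-9.38%

With y = 0.014:
  t   CF        PV=CF/(1+0.014)^t    t·PV        t(t+1)·PV
  1        15.00        14.7929        14.7929          29.5858
  2        15.00        14.5887        29.1773          87.5319
  3        15.00        14.3872        43.1617         172.6468
  4       515.00       487.1418     1,948.5673       9,742.8363
  Σ                    530.9106     2,035.6992      10,032.6009
P = 530.9106; D_Mac = 3.83435 yrs; D_mod = 3.78141 yrs; C = 18.37876.
Duration effect: -3.78141 × (+0.0265) = -0.100207
Convexity effect: 0.5 × 18.37876 × (0.0265)² = +0.0064532
ΔP/P ≈ -0.100207 + 0.0064532 = -0.093754 = -9.3754%.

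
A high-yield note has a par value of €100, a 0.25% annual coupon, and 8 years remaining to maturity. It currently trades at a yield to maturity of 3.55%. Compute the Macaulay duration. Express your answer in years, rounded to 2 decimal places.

Periodic yield y = 0.0355. Discount each cash flow and weight by its year:
  t   CF        PV=CF/(1+0.0355)^t    t·PV
  1         0.25         0.2414         0.2414
  2         0.25         0.2332         0.4663
  3         0.25         0.2252         0.6755
  4         0.25         0.2174         0.8698
  5         0.25         0.2100         1.0499
  6         0.25         0.2028         1.2167
  7         0.25         0.1958         1.3708
  8       100.25        75.8374       606.6994
  Σ                     77.3632       612.5898
Price P = Σ PV = 77.3632.
Macaulay duration = Σ(t·PV) / P = 612.5898 / 77.3632 = 7.91836 years.

7.92 years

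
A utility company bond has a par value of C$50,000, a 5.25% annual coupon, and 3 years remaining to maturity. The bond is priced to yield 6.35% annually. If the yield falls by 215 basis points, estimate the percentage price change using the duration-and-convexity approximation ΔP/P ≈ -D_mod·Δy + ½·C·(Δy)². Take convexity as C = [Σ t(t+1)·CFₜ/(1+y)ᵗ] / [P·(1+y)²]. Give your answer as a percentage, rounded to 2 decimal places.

With y = 0.0635:
  t   CF        PV=CF/(1+0.0635)^t    t·PV        t(t+1)·PV
  1     2,625.00     2,468.2652     2,468.2652       4,936.5303
  2     2,625.00     2,320.8887     4,641.7775      13,925.3324
  3    52,625.00    43,750.1580   131,250.4741     525,001.8964
  Σ                 48,539.3119   138,360.5167     543,863.7591
P = 48,539.3119; D_Mac = 2.85048 yrs; D_mod = 2.68029 yrs; C = 9.90653.
Duration effect: -2.68029 × (-0.0215) = +0.057626
Convexity effect: 0.5 × 9.90653 × (-0.0215)² = +0.0022896
ΔP/P ≈ +0.057626 + 0.0022896 = +0.059916 = +5.9916%.

+5.99%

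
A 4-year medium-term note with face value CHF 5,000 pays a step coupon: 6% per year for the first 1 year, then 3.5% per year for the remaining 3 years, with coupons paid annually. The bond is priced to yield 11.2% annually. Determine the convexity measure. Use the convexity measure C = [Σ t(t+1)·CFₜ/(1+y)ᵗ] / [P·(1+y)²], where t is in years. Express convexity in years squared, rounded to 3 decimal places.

With y = 0.112:
  t   CF        PV=CF/(1+0.112)^t    t·PV        t(t+1)·PV
  1       300.00       269.7842       269.7842         539.5683
  2       175.00       141.5235       283.0469         849.1408
  3       175.00       127.2693       381.8079       1,527.2317
  4     5,175.00     3,384.4742    13,537.8967      67,689.4836
  Σ                  3,923.0511    14,472.5358      70,605.4245
P = 3,923.0511.
Convexity = Σ t(t+1)·PV / [P·(1+y)²] = 70,605.4245 / (3,923.0511 × 1.236544) = 14.55474.

14.555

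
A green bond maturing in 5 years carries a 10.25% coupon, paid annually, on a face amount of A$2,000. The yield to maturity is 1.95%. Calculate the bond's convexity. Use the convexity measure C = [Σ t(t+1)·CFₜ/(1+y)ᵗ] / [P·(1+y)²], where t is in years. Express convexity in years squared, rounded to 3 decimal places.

With y = 0.0195:
  t   CF        PV=CF/(1+0.0195)^t    t·PV        t(t+1)·PV
  1       205.00       201.0790       201.0790         402.1579
  2       205.00       197.2329       394.4658       1,183.3975
  3       205.00       193.4604       580.3813       2,321.5253
  4       205.00       189.7601       759.0405       3,795.2023
  5     2,205.00     2,002.0386    10,010.1929      60,061.1575
  Σ                  2,783.5710    11,945.1595      67,763.4406
P = 2,783.5710.
Convexity = Σ t(t+1)·PV / [P·(1+y)²] = 67,763.4406 / (2,783.5710 × 1.039380) = 23.42171.

23.422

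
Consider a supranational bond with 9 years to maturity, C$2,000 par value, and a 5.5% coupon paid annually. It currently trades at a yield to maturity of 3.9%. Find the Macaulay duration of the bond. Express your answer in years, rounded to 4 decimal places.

7.4388 years

Periodic yield y = 0.039. Discount each cash flow and weight by its year:
  t   CF        PV=CF/(1+0.039)^t    t·PV
  1       110.00       105.8710       105.8710
  2       110.00       101.8970       203.7941
  3       110.00        98.0722       294.2167
  4       110.00        94.3910       377.5639
  5       110.00        90.8479       454.2396
  6       110.00        87.4378       524.6270
  7       110.00        84.1558       589.0903
  8       110.00        80.9969       647.9751
  9     2,110.00     1,495.3489    13,458.1398
  Σ                  2,239.0185    16,655.5175
Price P = Σ PV = 2,239.0185.
Macaulay duration = Σ(t·PV) / P = 16,655.5175 / 2,239.0185 = 7.43876 years.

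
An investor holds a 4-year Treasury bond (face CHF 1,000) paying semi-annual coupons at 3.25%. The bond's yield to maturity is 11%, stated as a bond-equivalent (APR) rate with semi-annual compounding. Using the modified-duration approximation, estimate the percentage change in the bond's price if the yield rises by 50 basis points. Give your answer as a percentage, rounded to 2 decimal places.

Periodic yield y = 0.055. Modified duration first:
  t   CF        PV=CF/(1+0.055)^t    t·PV
  1        16.25        15.4028        15.4028
  2        16.25        14.5999        29.1997
  3        16.25        13.8387        41.5162
  4        16.25        13.1173        52.4691
  5        16.25        12.4334        62.1672
  6        16.25        11.7852        70.7115
  7        16.25        11.1708        78.1959
  8     1,016.25       662.1874     5,297.4988
  Σ                    754.5356     5,647.1612
P = 754.5356; D_Mac = 7.48429 half-year periods = 3.74214 yrs; D_mod = 3.74214/(1+0.055) = 3.54706 yrs.
ΔP/P ≈ -D_mod · Δy = -3.54706 × (+0.005) = -0.017735 = -1.7735%.

-1.77%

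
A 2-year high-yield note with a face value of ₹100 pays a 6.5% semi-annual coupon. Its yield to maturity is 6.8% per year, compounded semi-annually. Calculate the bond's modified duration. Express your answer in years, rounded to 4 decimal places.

Periodic yield y = 0.034. First find Macaulay duration:
  t   CF        PV=CF/(1+0.034)^t    t·PV
  1         3.25         3.1431         3.1431
  2         3.25         3.0398         6.0796
  3         3.25         2.9398         8.8195
  4       103.25        90.3250       361.2999
  Σ                     99.4477       379.3421
P = 99.4477; Macaulay duration = 379.3421 / 99.4477 = 3.81449 half-year periods = 1.90724 years.
Modified duration = D_Mac / (1 + y) = 1.90724 / 1.034 = 1.84453 years.

1.8445 years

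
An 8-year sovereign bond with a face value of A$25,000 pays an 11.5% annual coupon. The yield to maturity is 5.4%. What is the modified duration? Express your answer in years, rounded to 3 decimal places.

Periodic yield y = 0.054. First find Macaulay duration:
  t   CF        PV=CF/(1+0.054)^t    t·PV
  1     2,875.00     2,727.7040     2,727.7040
  2     2,875.00     2,587.9544     5,175.9089
  3     2,875.00     2,455.3647     7,366.0942
  4     2,875.00     2,329.5681     9,318.2723
  5     2,875.00     2,210.2164    11,051.0819
  6     2,875.00     2,096.9795    12,581.8770
  7     2,875.00     1,989.5441    13,926.8088
  8    27,875.00    18,301.6392   146,413.1135
  Σ                 34,698.9704   208,560.8606
P = 34,698.9704; Macaulay duration = 208,560.8606 / 34,698.9704 = 6.01058 years.
Modified duration = D_Mac / (1 + y) = 6.01058 / 1.054 = 5.70264 years.

5.703 years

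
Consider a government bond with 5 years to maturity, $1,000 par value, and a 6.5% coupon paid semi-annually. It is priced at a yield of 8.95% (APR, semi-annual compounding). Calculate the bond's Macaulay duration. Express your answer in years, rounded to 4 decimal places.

4.3071 years

Periodic yield y = 0.04475. Discount each cash flow and weight by its period:
  t   CF        PV=CF/(1+0.04475)^t    t·PV
  1        32.50        31.1079        31.1079
  2        32.50        29.7755        59.5509
  3        32.50        28.5001        85.5003
  4        32.50        27.2793       109.1174
  5        32.50        26.1109       130.5544
  6        32.50        24.9925       149.9548
  7        32.50        23.9220       167.4537
  8        32.50        22.8973       183.1784
  9        32.50        21.9165       197.2488
  10    1,032.50       666.4480     6,664.4799
  Σ                    902.9499     7,778.1465
Price P = Σ PV = 902.9499.
Macaulay duration = Σ(t·PV) / P = 7,778.1465 / 902.9499 = 8.61415 half-year periods.
In years: 8.61415 / 2 = 4.30708 years.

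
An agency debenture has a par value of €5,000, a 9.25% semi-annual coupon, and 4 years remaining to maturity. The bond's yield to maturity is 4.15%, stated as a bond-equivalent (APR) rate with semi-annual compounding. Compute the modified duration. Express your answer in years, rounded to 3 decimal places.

3.416 years

Periodic yield y = 0.02075. First find Macaulay duration:
  t   CF        PV=CF/(1+0.02075)^t    t·PV
  1       231.25       226.5491       226.5491
  2       231.25       221.9438       443.8875
  3       231.25       217.4321       652.2962
  4       231.25       213.0121       852.0482
  5       231.25       208.6819     1,043.4095
  6       231.25       204.4398     1,226.6387
  7       231.25       200.2839     1,401.9872
  8     5,231.25     4,438.6445    35,509.1563
  Σ                  5,930.9871    41,355.9728
P = 5,930.9871; Macaulay duration = 41,355.9728 / 5,930.9871 = 6.97287 half-year periods = 3.48643 years.
Modified duration = D_Mac / (1 + y) = 3.48643 / 1.02075 = 3.41556 years.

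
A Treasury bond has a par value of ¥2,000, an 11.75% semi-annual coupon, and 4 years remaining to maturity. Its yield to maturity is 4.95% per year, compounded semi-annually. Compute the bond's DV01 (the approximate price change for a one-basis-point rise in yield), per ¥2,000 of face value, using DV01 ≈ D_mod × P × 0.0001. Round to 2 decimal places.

Periodic yield y = 0.02475.
  t   CF        PV=CF/(1+0.02475)^t    t·PV
  1       117.50       114.6621       114.6621
  2       117.50       111.8928       223.7855
  3       117.50       109.1903       327.5709
  4       117.50       106.5531       426.2125
  5       117.50       103.9796       519.8981
  6       117.50       101.4683       608.8097
  7       117.50        99.0176       693.1232
  8     2,117.50     1,741.3257    13,930.6054
  Σ                  2,488.0895    16,844.6674
P = 2,488.0895; D_Mac = 6.77012 half-year periods = 3.38506 yrs; D_mod = 3.30330 yrs.
DV01 ≈ 3.30330 × 2,488.0895 × 0.0001 = 0.821892.

¥0.82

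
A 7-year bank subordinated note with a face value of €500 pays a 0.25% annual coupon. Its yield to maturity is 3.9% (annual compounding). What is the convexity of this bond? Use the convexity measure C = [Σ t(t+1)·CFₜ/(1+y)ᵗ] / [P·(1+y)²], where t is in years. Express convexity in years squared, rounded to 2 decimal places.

With y = 0.039:
  t   CF        PV=CF/(1+0.039)^t    t·PV        t(t+1)·PV
  1         1.25         1.2031         1.2031           2.4062
  2         1.25         1.1579         2.3158           6.9475
  3         1.25         1.1145         3.3434          13.3735
  4         1.25         1.0726         4.2905          21.4525
  5         1.25         1.0324         5.1618          30.9709
  6         1.25         0.9936         5.9617          41.7317
  7       501.25       383.4825     2,684.3775      21,475.0201
  Σ                    390.0566     2,706.6538      21,591.9024
P = 390.0566.
Convexity = Σ t(t+1)·PV / [P·(1+y)²] = 21,591.9024 / (390.0566 × 1.079521) = 51.27814.

51.28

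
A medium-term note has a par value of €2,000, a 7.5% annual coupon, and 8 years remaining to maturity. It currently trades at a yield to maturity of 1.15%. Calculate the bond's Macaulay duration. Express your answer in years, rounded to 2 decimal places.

6.63 years

Periodic yield y = 0.0115. Discount each cash flow and weight by its year:
  t   CF        PV=CF/(1+0.0115)^t    t·PV
  1       150.00       148.2946       148.2946
  2       150.00       146.6086       293.2172
  3       150.00       144.9418       434.8253
  4       150.00       143.2939       573.1756
  5       150.00       141.6648       708.3238
  6       150.00       140.0541       840.3248
  7       150.00       138.4618       969.2328
  8     2,150.00     1,962.0558    15,696.4467
  Σ                  2,965.3755    19,663.8409
Price P = Σ PV = 2,965.3755.
Macaulay duration = Σ(t·PV) / P = 19,663.8409 / 2,965.3755 = 6.63115 years.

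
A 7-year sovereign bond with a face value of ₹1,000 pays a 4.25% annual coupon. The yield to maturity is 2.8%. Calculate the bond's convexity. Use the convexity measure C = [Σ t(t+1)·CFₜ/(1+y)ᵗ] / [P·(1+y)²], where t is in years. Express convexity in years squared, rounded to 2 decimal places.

45.36

With y = 0.028:
  t   CF        PV=CF/(1+0.028)^t    t·PV        t(t+1)·PV
  1        42.50        41.3424        41.3424          82.6848
  2        42.50        40.2164        80.4327         241.2981
  3        42.50        39.1210       117.3629         469.4516
  4        42.50        38.0554       152.2217         761.1083
  5        42.50        37.0189       185.0944       1,110.5666
  6        42.50        36.0106       216.0635       1,512.4448
  7     1,042.50       859.2593     6,014.8154      48,118.5230
  Σ                  1,091.0240     6,807.3330      52,296.0773
P = 1,091.0240.
Convexity = Σ t(t+1)·PV / [P·(1+y)²] = 52,296.0773 / (1,091.0240 × 1.056784) = 45.35745.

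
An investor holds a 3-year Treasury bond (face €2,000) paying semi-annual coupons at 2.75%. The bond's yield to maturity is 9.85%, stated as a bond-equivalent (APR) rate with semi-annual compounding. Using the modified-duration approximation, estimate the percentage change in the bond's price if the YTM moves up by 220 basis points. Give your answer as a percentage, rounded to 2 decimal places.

-6.05%

Periodic yield y = 0.04925. Modified duration first:
  t   CF        PV=CF/(1+0.04925)^t    t·PV
  1        27.50        26.2092        26.2092
  2        27.50        24.9790        49.9580
  3        27.50        23.8065        71.4195
  4        27.50        22.6891        90.7563
  5        27.50        21.6241       108.1204
  6     2,027.50     1,519.4520     9,116.7122
  Σ                  1,638.7599     9,463.1757
P = 1,638.7599; D_Mac = 5.77460 half-year periods = 2.88730 yrs; D_mod = 2.88730/(1+0.04925) = 2.75177 yrs.
ΔP/P ≈ -D_mod · Δy = -2.75177 × (+0.022) = -0.060539 = -6.0539%.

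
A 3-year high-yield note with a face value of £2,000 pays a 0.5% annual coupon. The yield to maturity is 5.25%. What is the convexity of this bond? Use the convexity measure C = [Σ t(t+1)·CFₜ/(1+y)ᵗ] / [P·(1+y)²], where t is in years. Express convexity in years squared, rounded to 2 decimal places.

With y = 0.0525:
  t   CF        PV=CF/(1+0.0525)^t    t·PV        t(t+1)·PV
  1        10.00         9.5012         9.5012          19.0024
  2        10.00         9.0273        18.0545          54.1635
  3     2,010.00     1,723.9702     5,171.9105      20,687.6419
  Σ                  1,742.4986     5,199.4662      20,760.8078
P = 1,742.4986.
Convexity = Σ t(t+1)·PV / [P·(1+y)²] = 20,760.8078 / (1,742.4986 × 1.107756) = 10.75543.

10.76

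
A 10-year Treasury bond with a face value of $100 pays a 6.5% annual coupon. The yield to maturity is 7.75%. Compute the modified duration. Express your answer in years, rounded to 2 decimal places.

Periodic yield y = 0.0775. First find Macaulay duration:
  t   CF        PV=CF/(1+0.0775)^t    t·PV
  1         6.50         6.0325         6.0325
  2         6.50         5.5986        11.1972
  3         6.50         5.1959        15.5877
  4         6.50         4.8222        19.2888
  5         6.50         4.4753        22.3767
  6         6.50         4.1535        24.9207
  7         6.50         3.8547        26.9830
  8         6.50         3.5775        28.6197
  9         6.50         3.3202        29.8814
  10      106.50        50.4867       504.8668
  Σ                     91.5170       689.7545
P = 91.5170; Macaulay duration = 689.7545 / 91.5170 = 7.53690 years.
Modified duration = D_Mac / (1 + y) = 7.53690 / 1.0775 = 6.99480 years.

6.99 years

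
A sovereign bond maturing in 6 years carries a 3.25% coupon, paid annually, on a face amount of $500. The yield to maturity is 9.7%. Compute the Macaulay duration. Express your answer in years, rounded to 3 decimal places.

Periodic yield y = 0.097. Discount each cash flow and weight by its year:
  t   CF        PV=CF/(1+0.097)^t    t·PV
  1        16.25        14.8131        14.8131
  2        16.25        13.5033        27.0066
  3        16.25        12.3093        36.9279
  4        16.25        11.2209        44.8835
  5        16.25        10.2287        51.1435
  6       516.25       296.2240     1,777.3442
  Σ                    358.2993     1,952.1189
Price P = Σ PV = 358.2993.
Macaulay duration = Σ(t·PV) / P = 1,952.1189 / 358.2993 = 5.44829 years.

5.448 years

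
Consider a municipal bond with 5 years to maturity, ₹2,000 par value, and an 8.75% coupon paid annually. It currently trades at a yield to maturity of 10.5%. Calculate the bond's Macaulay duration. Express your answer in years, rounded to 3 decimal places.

4.229 years

Periodic yield y = 0.105. Discount each cash flow and weight by its year:
  t   CF        PV=CF/(1+0.105)^t    t·PV
  1       175.00       158.3710       158.3710
  2       175.00       143.3222       286.6444
  3       175.00       129.7034       389.1101
  4       175.00       117.3786       469.5144
  5     2,175.00     1,320.2248     6,601.1238
  Σ                  1,869.0000     7,904.7637
Price P = Σ PV = 1,869.0000.
Macaulay duration = Σ(t·PV) / P = 7,904.7637 / 1,869.0000 = 4.22941 years.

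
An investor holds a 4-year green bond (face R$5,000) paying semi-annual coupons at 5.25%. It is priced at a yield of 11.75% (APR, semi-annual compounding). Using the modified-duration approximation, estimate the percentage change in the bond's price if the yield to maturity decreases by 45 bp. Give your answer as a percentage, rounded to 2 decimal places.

+1.53%

Periodic yield y = 0.05875. Modified duration first:
  t   CF        PV=CF/(1+0.05875)^t    t·PV
  1       131.25       123.9669       123.9669
  2       131.25       117.0880       234.1760
  3       131.25       110.5908       331.7724
  4       131.25       104.4541       417.8165
  5       131.25        98.6580       493.2899
  6       131.25        93.1834       559.1007
  7       131.25        88.0127       616.0889
  8     5,131.25     3,249.9433    25,999.5466
  Σ                  3,985.8974    28,775.7580
P = 3,985.8974; D_Mac = 7.21939 half-year periods = 3.60970 yrs; D_mod = 3.60970/(1+0.05875) = 3.40939 yrs.
ΔP/P ≈ -D_mod · Δy = -3.40939 × (-0.0045) = +0.015342 = +1.5342%.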